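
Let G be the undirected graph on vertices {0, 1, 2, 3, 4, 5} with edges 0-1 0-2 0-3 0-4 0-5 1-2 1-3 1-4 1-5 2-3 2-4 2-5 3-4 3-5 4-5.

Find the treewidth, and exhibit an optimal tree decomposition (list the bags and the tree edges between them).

With just one bag of size 6, the width is 6 − 1 = 5, so tw(G) ≤ 5. For the lower bound, the 6 vertices {0, 1, 2, 3, 4, 5} are pairwise adjacent, and any tree decomposition puts a clique entirely inside one bag — forcing width ≥ 5. Combining the bounds, tw(G) = 5.

Treewidth 5.
Bags: B1 = {0, 1, 2, 3, 4, 5}
Tree: (single bag)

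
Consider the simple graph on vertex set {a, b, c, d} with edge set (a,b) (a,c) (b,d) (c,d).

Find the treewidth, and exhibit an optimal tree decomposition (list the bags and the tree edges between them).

The largest bag has 3 vertices, giving width 2; this decomposition certifies tw(G) ≤ 2. For the lower bound, G contains the cycle b–d–c–a–b, so G is not a forest; only forests have treewidth ≤ 1, hence tw(G) ≥ 2. Therefore the treewidth is 2.

Treewidth 2.
Bags: B1 = {b, c, d}  B2 = {a, b, c}
Tree: B1–B2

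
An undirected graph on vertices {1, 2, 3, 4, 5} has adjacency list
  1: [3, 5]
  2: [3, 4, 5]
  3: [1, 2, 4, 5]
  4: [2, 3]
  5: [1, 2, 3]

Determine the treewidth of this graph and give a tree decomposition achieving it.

Each bag holds 3 vertices, so the decomposition has width 2, which upper-bounds the treewidth. Conversely, {1, 3, 5} is a clique of size 3, and the vertices of any clique must share a bag in every tree decomposition; so some bag has ≥ 3 vertices and tw(G) ≥ 2. Hence tw(G) = 2 exactly.

Treewidth 2.
One such decomposition:
Bags: B1 = {1, 3, 5}  B2 = {2, 3, 5}  B3 = {2, 3, 4}
Tree: B1–B2, B2–B3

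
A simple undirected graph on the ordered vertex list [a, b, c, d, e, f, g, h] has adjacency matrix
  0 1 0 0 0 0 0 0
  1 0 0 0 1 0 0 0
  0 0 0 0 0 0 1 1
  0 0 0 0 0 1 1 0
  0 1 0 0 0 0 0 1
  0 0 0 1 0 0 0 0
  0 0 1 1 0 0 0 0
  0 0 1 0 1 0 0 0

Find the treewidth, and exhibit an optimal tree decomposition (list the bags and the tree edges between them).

Treewidth 1.
One optimal decomposition is:
Bags: B1 = {d, f}  B2 = {d, g}  B3 = {c, g}  B4 = {c, h}  B5 = {e, h}  B6 = {b, e}  B7 = {a, b}
Tree: B1–B2, B2–B3, B3–B4, B4–B5, B5–B6, B6–B7

Each bag holds 2 vertices, so the decomposition has width 1, which upper-bounds the treewidth. G has an edge, so its treewidth is at least 1. Therefore the treewidth is 1.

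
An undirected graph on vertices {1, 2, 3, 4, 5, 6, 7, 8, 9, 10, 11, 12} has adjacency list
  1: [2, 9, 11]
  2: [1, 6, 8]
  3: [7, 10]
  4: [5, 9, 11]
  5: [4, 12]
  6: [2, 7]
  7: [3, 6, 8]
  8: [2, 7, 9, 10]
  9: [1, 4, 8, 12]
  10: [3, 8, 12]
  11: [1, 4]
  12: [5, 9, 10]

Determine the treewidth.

3

A width-3 tree decomposition is:
Bags: B1 = {1, 4, 5, 11}  B2 = {1, 4, 5, 9}  B3 = {1, 5, 9, 12}  B4 = {1, 2, 9, 12}  B5 = {2, 8, 9, 12}  B6 = {2, 8, 10, 12}  B7 = {2, 6, 8, 10}  B8 = {6, 7, 8, 10}  B9 = {3, 6, 7, 10}
Tree: B1–B2, B2–B3, B3–B4, B4–B5, B5–B6, B6–B7, B7–B8, B8–B9
Every bag has size at most 4, so the width is 4 − 1 = 3 and tw(G) ≤ 3. For the lower bound: the 4 vertex sets {4,5,11}, {1}, {9}, {2,8,10,12} are disjoint, each induces a connected subgraph, and every pair is joined by at least one edge of G. Contracting each set to a single vertex therefore yields K_{4} as a minor, and since treewidth is minor-monotone, tw(G) ≥ tw(K_{4}) = 3. Hence tw(G) = 3 exactly.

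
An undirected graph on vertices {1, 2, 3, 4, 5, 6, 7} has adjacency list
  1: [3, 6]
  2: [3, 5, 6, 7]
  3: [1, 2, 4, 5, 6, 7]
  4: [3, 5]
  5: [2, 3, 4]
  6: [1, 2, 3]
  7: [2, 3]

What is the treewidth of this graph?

A width-2 tree decomposition is:
Bags: B1 = {2, 3, 7}  B2 = {2, 3, 5}  B3 = {2, 3, 6}  B4 = {3, 4, 5}  B5 = {1, 3, 6}
Tree: B1–B2, B1–B3, B2–B4, B3–B5
The largest bag has 3 vertices, giving width 2; this decomposition certifies tw(G) ≤ 2. Conversely, {1, 3, 6} is a clique of size 3, and the vertices of any clique must share a bag in every tree decomposition; so some bag has ≥ 3 vertices and tw(G) ≥ 2. Hence tw(G) = 2 exactly.

2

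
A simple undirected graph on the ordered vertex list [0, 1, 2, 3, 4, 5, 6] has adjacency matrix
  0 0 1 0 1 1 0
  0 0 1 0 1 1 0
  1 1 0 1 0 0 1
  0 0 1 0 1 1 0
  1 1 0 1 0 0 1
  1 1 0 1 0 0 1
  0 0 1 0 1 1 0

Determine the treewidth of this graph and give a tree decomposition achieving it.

Treewidth 3.
One such decomposition:
Bags: B1 = {2, 4, 5, 6}  B2 = {1, 2, 4, 5}  B3 = {2, 3, 4, 5}  B4 = {0, 2, 4, 5}
Tree: B1–B2, B2–B3, B3–B4

The largest bag has 4 vertices, giving width 3; this decomposition certifies tw(G) ≤ 3. For the lower bound: the 4 vertex sets {5,6}, {1,4}, {2}, {3} are disjoint, each induces a connected subgraph, and every pair is joined by at least one edge of G. Contracting each set to a single vertex therefore yields K_{4} as a minor, and since treewidth is minor-monotone, tw(G) ≥ tw(K_{4}) = 3. The upper and lower bounds meet at 3, so that is the treewidth.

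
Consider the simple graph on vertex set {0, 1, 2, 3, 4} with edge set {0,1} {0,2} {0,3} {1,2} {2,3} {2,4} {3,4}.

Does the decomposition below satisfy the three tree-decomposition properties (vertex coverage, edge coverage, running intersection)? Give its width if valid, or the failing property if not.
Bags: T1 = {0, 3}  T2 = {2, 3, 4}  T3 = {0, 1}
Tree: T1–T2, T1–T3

A tree decomposition must satisfy three properties: every vertex lies in some bag; for every edge, both endpoints lie together in some bag; and for every vertex, the bags containing it form a connected subtree. Here edge (2,0) lies in no bag, so the decomposition is invalid.

No — edge (2,0) lies in no bag.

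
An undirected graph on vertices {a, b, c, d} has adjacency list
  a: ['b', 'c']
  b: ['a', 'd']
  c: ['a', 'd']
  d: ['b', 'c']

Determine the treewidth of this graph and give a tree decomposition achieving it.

The largest bag has 3 vertices, giving width 2; this decomposition certifies tw(G) ≤ 2. The edges a–b–d–c–a form a cycle, so G is not a tree and its treewidth is at least 2. The upper and lower bounds meet at 2, so that is the treewidth.

Treewidth 2.
One such decomposition:
Bags: B1 = {a, b, d}  B2 = {a, c, d}
Tree: B1–B2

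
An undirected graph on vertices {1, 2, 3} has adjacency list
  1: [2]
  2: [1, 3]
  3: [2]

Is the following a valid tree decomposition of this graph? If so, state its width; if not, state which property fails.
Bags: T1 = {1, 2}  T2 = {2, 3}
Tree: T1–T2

Checking the three conditions: (i) the bags cover all of {1, 2, 3}; (ii) for each edge, some bag contains both endpoints; (iii) the bags containing any fixed vertex form a subtree. All hold, so the decomposition is valid with width 2 − 1 = 1.

Yes; width 1.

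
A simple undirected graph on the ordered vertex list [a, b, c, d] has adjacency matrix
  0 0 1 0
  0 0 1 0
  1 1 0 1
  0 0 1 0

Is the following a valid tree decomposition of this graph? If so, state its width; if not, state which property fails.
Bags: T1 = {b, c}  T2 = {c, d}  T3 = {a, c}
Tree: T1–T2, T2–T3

Yes; width 1.

Vertex coverage: the bags together contain {a, b, c, d}, the full vertex set. Edge coverage: each edge of G has both endpoints in at least one bag. Running intersection: for every vertex, the bags containing it form a connected subtree. All three properties hold, so this is a valid tree decomposition of width max|bag| − 1 = 1, and hence tw(G) ≤ 1.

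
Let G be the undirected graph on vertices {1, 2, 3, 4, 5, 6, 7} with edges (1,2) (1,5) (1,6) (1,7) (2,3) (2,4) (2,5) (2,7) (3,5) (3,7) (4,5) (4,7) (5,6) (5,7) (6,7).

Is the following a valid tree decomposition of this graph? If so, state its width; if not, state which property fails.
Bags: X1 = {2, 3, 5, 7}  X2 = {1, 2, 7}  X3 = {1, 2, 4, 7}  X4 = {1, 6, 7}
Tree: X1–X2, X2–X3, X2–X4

A tree decomposition must satisfy three properties: every vertex lies in some bag; for every edge, both endpoints lie together in some bag; and for every vertex, the bags containing it form a connected subtree. Here edge (5,1) lies in no bag, so the decomposition is invalid.

No — edge (5,1) lies in no bag.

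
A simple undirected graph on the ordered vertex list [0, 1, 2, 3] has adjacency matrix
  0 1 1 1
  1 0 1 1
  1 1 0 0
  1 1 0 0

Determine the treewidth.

2

A width-2 tree decomposition is:
Bags: B1 = {0, 1, 2}  B2 = {0, 1, 3}
Tree: B1–B2
The largest bag has 3 vertices, giving width 2; this decomposition certifies tw(G) ≤ 2. On the other hand G contains the 3-clique {0, 1, 2}. A clique must lie in a single bag of any decomposition, so no decomposition can have width below 2. Combining the bounds, tw(G) = 2.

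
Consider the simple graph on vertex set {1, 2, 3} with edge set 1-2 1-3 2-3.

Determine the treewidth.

A width-2 tree decomposition is:
Bags: B1 = {1, 2, 3}
Tree: (single bag)
A single bag containing all 3 vertices is trivially a valid decomposition of width 2. Conversely, {1, 2, 3} is a clique of size 3, and the vertices of any clique must share a bag in every tree decomposition; so some bag has ≥ 3 vertices and tw(G) ≥ 2. Hence tw(G) = 2 exactly.

2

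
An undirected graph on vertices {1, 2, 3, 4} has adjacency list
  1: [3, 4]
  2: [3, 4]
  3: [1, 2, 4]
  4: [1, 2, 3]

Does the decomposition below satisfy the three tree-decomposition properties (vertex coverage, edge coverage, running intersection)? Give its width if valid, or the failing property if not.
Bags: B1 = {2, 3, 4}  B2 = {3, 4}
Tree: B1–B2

No — vertex 1 appears in no bag.

A tree decomposition must satisfy three properties: every vertex lies in some bag; for every edge, both endpoints lie together in some bag; and for every vertex, the bags containing it form a connected subtree. Here vertex 1 appears in no bag, so the decomposition is invalid.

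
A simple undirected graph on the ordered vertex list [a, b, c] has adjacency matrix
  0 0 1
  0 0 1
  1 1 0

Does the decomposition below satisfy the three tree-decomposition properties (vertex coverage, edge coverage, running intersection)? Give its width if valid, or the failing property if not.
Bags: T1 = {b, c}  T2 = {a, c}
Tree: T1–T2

Checking the three conditions: (i) the bags cover all of {a, b, c}; (ii) for each edge, some bag contains both endpoints; (iii) the bags containing any fixed vertex form a subtree. All hold, so the decomposition is valid with width 2 − 1 = 1.

Yes; width 1.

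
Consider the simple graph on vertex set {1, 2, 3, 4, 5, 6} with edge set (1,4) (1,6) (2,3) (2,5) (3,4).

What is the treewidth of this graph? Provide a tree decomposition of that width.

Each bag holds 2 vertices, so the decomposition has width 1, which upper-bounds the treewidth. Since G has at least one edge (e.g. 5–2), it is not an edgeless graph, so tw(G) ≥ 1. Therefore the treewidth is 1.

Treewidth 1.
One such decomposition:
Bags: B1 = {2, 5}  B2 = {2, 3}  B3 = {3, 4}  B4 = {1, 4}  B5 = {1, 6}
Tree: B1–B2, B2–B3, B3–B4, B4–B5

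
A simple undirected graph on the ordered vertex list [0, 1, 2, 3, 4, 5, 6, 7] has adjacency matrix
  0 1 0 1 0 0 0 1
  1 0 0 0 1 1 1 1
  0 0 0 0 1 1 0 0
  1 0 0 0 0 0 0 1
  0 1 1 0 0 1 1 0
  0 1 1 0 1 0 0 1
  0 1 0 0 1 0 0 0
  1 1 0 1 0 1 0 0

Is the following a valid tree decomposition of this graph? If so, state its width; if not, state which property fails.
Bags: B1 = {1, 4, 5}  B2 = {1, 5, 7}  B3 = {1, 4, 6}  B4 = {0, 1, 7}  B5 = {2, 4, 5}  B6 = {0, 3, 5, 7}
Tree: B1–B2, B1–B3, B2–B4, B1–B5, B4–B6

No — bags containing vertex 5 are not connected in the tree.

A tree decomposition must satisfy three properties: every vertex lies in some bag; for every edge, both endpoints lie together in some bag; and for every vertex, the bags containing it form a connected subtree. Here bags containing vertex 5 are not connected in the tree, so the decomposition is invalid.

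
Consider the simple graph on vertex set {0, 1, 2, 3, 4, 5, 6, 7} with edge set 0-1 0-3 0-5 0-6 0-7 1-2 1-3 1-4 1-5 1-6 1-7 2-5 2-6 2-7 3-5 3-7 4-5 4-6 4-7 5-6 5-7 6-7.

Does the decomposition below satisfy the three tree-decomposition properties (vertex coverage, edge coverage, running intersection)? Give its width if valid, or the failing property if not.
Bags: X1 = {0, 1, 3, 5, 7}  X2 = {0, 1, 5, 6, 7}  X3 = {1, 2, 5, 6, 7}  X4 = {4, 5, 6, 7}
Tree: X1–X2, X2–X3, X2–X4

A tree decomposition must satisfy three properties: every vertex lies in some bag; for every edge, both endpoints lie together in some bag; and for every vertex, the bags containing it form a connected subtree. Here edge (1,4) lies in no bag, so the decomposition is invalid.

No — edge (1,4) lies in no bag.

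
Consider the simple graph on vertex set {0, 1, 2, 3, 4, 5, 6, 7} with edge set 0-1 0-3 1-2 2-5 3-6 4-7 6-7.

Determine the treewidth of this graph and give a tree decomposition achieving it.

The largest bag has 2 vertices, giving width 1; this decomposition certifies tw(G) ≤ 1. Any graph with an edge has treewidth ≥ 1, and G has the edge 5–2. The upper and lower bounds meet at 1, so that is the treewidth.

Treewidth 1.
One such decomposition:
Bags: B1 = {2, 5}  B2 = {1, 2}  B3 = {0, 1}  B4 = {0, 3}  B5 = {3, 6}  B6 = {6, 7}  B7 = {4, 7}
Tree: B1–B2, B2–B3, B3–B4, B4–B5, B5–B6, B6–B7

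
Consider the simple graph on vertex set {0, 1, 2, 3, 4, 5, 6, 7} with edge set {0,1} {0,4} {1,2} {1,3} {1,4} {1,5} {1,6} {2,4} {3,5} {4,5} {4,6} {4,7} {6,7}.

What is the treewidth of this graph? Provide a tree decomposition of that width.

Treewidth 2.
One optimal decomposition is:
Bags: B1 = {1, 3, 5}  B2 = {1, 4, 5}  B3 = {1, 4, 6}  B4 = {1, 2, 4}  B5 = {4, 6, 7}  B6 = {0, 1, 4}
Tree: B1–B2, B2–B3, B2–B4, B3–B5, B4–B6

Each bag holds 3 vertices, so the decomposition has width 2, which upper-bounds the treewidth. For the lower bound, the 3 vertices {1, 3, 5} are pairwise adjacent, and any tree decomposition puts a clique entirely inside one bag — forcing width ≥ 2. Hence tw(G) = 2 exactly.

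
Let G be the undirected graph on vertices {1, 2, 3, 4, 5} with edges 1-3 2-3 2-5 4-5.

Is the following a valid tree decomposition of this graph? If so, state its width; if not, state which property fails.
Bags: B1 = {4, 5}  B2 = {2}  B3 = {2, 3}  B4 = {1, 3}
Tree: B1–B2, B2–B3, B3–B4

No — edge (5,2) lies in no bag.

A tree decomposition must satisfy three properties: every vertex lies in some bag; for every edge, both endpoints lie together in some bag; and for every vertex, the bags containing it form a connected subtree. Here edge (5,2) lies in no bag, so the decomposition is invalid.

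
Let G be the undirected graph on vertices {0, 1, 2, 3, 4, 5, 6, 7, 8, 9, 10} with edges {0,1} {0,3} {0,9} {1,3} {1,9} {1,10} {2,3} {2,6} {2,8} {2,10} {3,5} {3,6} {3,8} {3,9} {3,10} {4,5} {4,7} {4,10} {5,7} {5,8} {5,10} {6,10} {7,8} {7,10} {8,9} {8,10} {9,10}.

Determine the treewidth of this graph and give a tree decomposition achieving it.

Treewidth 3.
One optimal decomposition is:
Bags: B1 = {2, 3, 8, 10}  B2 = {3, 5, 8, 10}  B3 = {3, 8, 9, 10}  B4 = {1, 3, 9, 10}  B5 = {0, 1, 3, 9}  B6 = {5, 7, 8, 10}  B7 = {4, 5, 7, 10}  B8 = {2, 3, 6, 10}
Tree: B1–B2, B2–B3, B3–B4, B4–B5, B2–B6, B6–B7, B1–B8

Each bag holds 4 vertices, so the decomposition has width 3, which upper-bounds the treewidth. Conversely, {0, 1, 3, 9} is a clique of size 4, and the vertices of any clique must share a bag in every tree decomposition; so some bag has ≥ 4 vertices and tw(G) ≥ 3. The upper and lower bounds meet at 3, so that is the treewidth.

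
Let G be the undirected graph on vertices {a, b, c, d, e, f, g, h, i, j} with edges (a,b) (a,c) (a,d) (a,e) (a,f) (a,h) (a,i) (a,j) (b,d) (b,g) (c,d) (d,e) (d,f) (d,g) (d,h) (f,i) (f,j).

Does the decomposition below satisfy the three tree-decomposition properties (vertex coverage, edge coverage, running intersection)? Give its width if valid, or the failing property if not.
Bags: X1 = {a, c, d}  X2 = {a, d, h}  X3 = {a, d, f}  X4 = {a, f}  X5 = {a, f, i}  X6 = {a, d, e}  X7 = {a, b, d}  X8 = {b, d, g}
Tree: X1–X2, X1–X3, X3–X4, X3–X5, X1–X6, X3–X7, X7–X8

No — vertex j appears in no bag.

A tree decomposition must satisfy three properties: every vertex lies in some bag; for every edge, both endpoints lie together in some bag; and for every vertex, the bags containing it form a connected subtree. Here vertex j appears in no bag, so the decomposition is invalid.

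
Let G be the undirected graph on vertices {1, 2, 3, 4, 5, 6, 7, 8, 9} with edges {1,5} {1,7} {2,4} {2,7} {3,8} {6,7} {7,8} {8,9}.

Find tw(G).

1

A width-1 tree decomposition is:
Bags: B1 = {7, 8}  B2 = {1, 7}  B3 = {2, 7}  B4 = {6, 7}  B5 = {2, 4}  B6 = {1, 5}  B7 = {3, 8}  B8 = {8, 9}
Tree: B1–B2, B1–B3, B3–B4, B3–B5, B2–B6, B1–B7, B1–B8
The largest bag has 2 vertices, giving width 1; this decomposition certifies tw(G) ≤ 1. G has an edge, so its treewidth is at least 1. Therefore the treewidth is 1.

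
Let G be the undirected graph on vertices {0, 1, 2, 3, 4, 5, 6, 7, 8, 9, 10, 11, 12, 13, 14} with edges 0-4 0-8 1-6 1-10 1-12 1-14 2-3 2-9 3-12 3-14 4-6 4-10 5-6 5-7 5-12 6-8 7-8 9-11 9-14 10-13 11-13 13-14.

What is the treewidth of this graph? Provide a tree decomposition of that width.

Treewidth 3.
One such decomposition:
Bags: B1 = {0, 5, 7, 8}  B2 = {0, 5, 6, 8}  B3 = {0, 4, 5, 6}  B4 = {4, 5, 6, 12}  B5 = {1, 4, 6, 12}  B6 = {1, 4, 10, 12}  B7 = {1, 3, 10, 12}  B8 = {1, 3, 10, 14}  B9 = {3, 10, 13, 14}  B10 = {2, 3, 13, 14}  B11 = {2, 9, 13, 14}  B12 = {2, 9, 11, 13}
Tree: B1–B2, B2–B3, B3–B4, B4–B5, B5–B6, B6–B7, B7–B8, B8–B9, B9–B10, B10–B11, B11–B12

Each bag holds 4 vertices, so the decomposition has width 3, which upper-bounds the treewidth. For the lower bound: the 4 vertex sets {0,7,8}, {5}, {6}, {1,4,10,12} are disjoint, each induces a connected subgraph, and every pair is joined by at least one edge of G. Contracting each set to a single vertex therefore yields K_{4} as a minor, and since treewidth is minor-monotone, tw(G) ≥ tw(K_{4}) = 3. Therefore the treewidth is 3.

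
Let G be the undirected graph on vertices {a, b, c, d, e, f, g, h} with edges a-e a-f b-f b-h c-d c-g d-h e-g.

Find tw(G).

2

A width-2 tree decomposition is:
Bags: B1 = {a, e, g}  B2 = {a, c, g}  B3 = {a, c, d}  B4 = {a, d, h}  B5 = {a, b, h}  B6 = {a, b, f}
Tree: B1–B2, B2–B3, B3–B4, B4–B5, B5–B6
Every bag has size at most 3, so the width is 3 − 1 = 2 and tw(G) ≤ 2. The edges a–e–g–c–d–h–b–f–a form a cycle, so G is not a tree and its treewidth is at least 2. Combining the bounds, tw(G) = 2.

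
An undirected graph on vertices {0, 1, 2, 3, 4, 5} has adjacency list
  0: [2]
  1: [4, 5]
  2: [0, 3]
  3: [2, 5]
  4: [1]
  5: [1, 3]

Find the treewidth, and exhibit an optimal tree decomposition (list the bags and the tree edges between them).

The largest bag has 2 vertices, giving width 1; this decomposition certifies tw(G) ≤ 1. G has an edge, so its treewidth is at least 1. Combining the bounds, tw(G) = 1.

Treewidth 1.
Bags: B1 = {1, 4}  B2 = {1, 5}  B3 = {3, 5}  B4 = {2, 3}  B5 = {0, 2}
Tree: B1–B2, B2–B3, B3–B4, B4–B5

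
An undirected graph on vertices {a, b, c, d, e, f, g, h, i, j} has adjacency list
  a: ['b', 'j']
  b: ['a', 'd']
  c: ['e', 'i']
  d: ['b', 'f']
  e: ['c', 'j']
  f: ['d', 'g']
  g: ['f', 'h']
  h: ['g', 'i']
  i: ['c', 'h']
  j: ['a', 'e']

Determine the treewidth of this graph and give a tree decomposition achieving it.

Each bag holds 3 vertices, so the decomposition has width 2, which upper-bounds the treewidth. The edges j–a–b–d–f–g–h–i–c–e–j form a cycle, so G is not a tree and its treewidth is at least 2. Combining the bounds, tw(G) = 2.

Treewidth 2.
One optimal decomposition is:
Bags: B1 = {a, b, j}  B2 = {b, d, j}  B3 = {d, f, j}  B4 = {f, g, j}  B5 = {g, h, j}  B6 = {h, i, j}  B7 = {c, i, j}  B8 = {c, e, j}
Tree: B1–B2, B2–B3, B3–B4, B4–B5, B5–B6, B6–B7, B7–B8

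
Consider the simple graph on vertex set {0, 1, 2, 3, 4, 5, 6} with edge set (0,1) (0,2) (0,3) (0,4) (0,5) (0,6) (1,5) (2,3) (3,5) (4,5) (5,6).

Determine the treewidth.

2

A width-2 tree decomposition is:
Bags: B1 = {0, 2, 3}  B2 = {0, 3, 5}  B3 = {0, 1, 5}  B4 = {0, 4, 5}  B5 = {0, 5, 6}
Tree: B1–B2, B2–B3, B3–B4, B2–B5
Every bag has size at most 3, so the width is 3 − 1 = 2 and tw(G) ≤ 2. For the lower bound, the 3 vertices {0, 2, 3} are pairwise adjacent, and any tree decomposition puts a clique entirely inside one bag — forcing width ≥ 2. Hence tw(G) = 2 exactly.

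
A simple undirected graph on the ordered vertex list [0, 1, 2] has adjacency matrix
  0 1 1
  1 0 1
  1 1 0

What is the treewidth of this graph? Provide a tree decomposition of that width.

With just one bag of size 3, the width is 3 − 1 = 2, so tw(G) ≤ 2. Conversely, {0, 1, 2} is a clique of size 3, and the vertices of any clique must share a bag in every tree decomposition; so some bag has ≥ 3 vertices and tw(G) ≥ 2. Combining the bounds, tw(G) = 2.

Treewidth 2.
Bags: B1 = {0, 1, 2}
Tree: (single bag)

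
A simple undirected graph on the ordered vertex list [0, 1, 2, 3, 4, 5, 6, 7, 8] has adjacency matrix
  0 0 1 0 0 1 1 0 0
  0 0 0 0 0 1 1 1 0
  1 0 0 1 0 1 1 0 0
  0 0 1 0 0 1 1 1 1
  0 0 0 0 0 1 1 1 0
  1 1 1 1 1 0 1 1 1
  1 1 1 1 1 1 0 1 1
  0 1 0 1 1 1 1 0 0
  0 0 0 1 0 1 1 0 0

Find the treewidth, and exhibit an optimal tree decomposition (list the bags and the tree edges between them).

The largest bag has 4 vertices, giving width 3; this decomposition certifies tw(G) ≤ 3. Conversely, {0, 2, 5, 6} is a clique of size 4, and the vertices of any clique must share a bag in every tree decomposition; so some bag has ≥ 4 vertices and tw(G) ≥ 3. The upper and lower bounds meet at 3, so that is the treewidth.

Treewidth 3.
One optimal decomposition is:
Bags: B1 = {0, 2, 5, 6}  B2 = {2, 3, 5, 6}  B3 = {3, 5, 6, 7}  B4 = {3, 5, 6, 8}  B5 = {1, 5, 6, 7}  B6 = {4, 5, 6, 7}
Tree: B1–B2, B2–B3, B3–B4, B3–B5, B3–B6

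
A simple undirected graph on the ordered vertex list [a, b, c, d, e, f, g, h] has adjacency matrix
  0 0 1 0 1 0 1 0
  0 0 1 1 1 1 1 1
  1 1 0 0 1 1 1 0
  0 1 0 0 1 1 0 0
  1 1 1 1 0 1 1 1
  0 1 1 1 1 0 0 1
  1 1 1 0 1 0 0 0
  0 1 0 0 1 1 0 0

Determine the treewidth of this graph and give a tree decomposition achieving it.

Each bag holds 4 vertices, so the decomposition has width 3, which upper-bounds the treewidth. For the lower bound, the 4 vertices {a, c, e, g} are pairwise adjacent, and any tree decomposition puts a clique entirely inside one bag — forcing width ≥ 3. The upper and lower bounds meet at 3, so that is the treewidth.

Treewidth 3.
One such decomposition:
Bags: B1 = {b, c, e, f}  B2 = {b, c, e, g}  B3 = {b, d, e, f}  B4 = {a, c, e, g}  B5 = {b, e, f, h}
Tree: B1–B2, B1–B3, B2–B4, B1–B5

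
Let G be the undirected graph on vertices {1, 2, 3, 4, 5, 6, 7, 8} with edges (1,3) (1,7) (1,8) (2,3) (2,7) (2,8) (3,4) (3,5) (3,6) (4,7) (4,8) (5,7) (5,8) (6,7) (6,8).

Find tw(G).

3

A width-3 tree decomposition is:
Bags: B1 = {3, 6, 7, 8}  B2 = {3, 5, 7, 8}  B3 = {3, 4, 7, 8}  B4 = {2, 3, 7, 8}  B5 = {1, 3, 7, 8}
Tree: B1–B2, B2–B3, B3–B4, B4–B5
Every bag has size at most 4, so the width is 4 − 1 = 3 and tw(G) ≤ 3. For the lower bound: the 4 vertex sets {6,7}, {3,5}, {8}, {4} are disjoint, each induces a connected subgraph, and every pair is joined by at least one edge of G. Contracting each set to a single vertex therefore yields K_{4} as a minor, and since treewidth is minor-monotone, tw(G) ≥ tw(K_{4}) = 3. The upper and lower bounds meet at 3, so that is the treewidth.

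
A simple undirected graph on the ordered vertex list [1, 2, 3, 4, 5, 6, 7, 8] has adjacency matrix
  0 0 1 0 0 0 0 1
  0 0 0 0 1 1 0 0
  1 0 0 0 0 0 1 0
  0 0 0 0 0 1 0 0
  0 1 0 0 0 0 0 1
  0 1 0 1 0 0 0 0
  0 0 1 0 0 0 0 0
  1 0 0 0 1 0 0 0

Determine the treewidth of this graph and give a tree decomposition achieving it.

Each bag holds 2 vertices, so the decomposition has width 1, which upper-bounds the treewidth. Any graph with an edge has treewidth ≥ 1, and G has the edge 7–3. Hence tw(G) = 1 exactly.

Treewidth 1.
One optimal decomposition is:
Bags: B1 = {3, 7}  B2 = {1, 3}  B3 = {1, 8}  B4 = {5, 8}  B5 = {2, 5}  B6 = {2, 6}  B7 = {4, 6}
Tree: B1–B2, B2–B3, B3–B4, B4–B5, B5–B6, B6–B7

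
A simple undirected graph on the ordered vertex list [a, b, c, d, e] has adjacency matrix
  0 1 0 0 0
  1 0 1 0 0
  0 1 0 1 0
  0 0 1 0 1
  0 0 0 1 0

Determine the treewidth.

1

A width-1 tree decomposition is:
Bags: B1 = {a, b}  B2 = {b, c}  B3 = {c, d}  B4 = {d, e}
Tree: B1–B2, B2–B3, B3–B4
The largest bag has 2 vertices, giving width 1; this decomposition certifies tw(G) ≤ 1. Any graph with an edge has treewidth ≥ 1, and G has the edge a–b. The upper and lower bounds meet at 1, so that is the treewidth.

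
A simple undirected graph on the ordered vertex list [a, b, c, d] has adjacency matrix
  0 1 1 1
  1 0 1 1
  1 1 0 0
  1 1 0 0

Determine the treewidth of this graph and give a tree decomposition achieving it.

Treewidth 2.
Bags: B1 = {a, b, d}  B2 = {a, b, c}
Tree: B1–B2

Each bag holds 3 vertices, so the decomposition has width 2, which upper-bounds the treewidth. On the other hand G contains the 3-clique {a, b, d}. A clique must lie in a single bag of any decomposition, so no decomposition can have width below 2. Hence tw(G) = 2 exactly.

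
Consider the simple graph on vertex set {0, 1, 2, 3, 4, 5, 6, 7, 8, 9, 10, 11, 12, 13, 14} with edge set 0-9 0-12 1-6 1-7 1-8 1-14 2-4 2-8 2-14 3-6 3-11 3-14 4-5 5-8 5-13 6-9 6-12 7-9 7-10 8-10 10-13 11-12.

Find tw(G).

3

A width-3 tree decomposition is:
Bags: B1 = {2, 4, 5, 13}  B2 = {2, 5, 8, 13}  B3 = {2, 8, 10, 13}  B4 = {2, 8, 10, 14}  B5 = {1, 8, 10, 14}  B6 = {1, 7, 10, 14}  B7 = {1, 3, 7, 14}  B8 = {1, 3, 6, 7}  B9 = {3, 6, 7, 9}  B10 = {3, 6, 9, 11}  B11 = {6, 9, 11, 12}  B12 = {0, 9, 11, 12}
Tree: B1–B2, B2–B3, B3–B4, B4–B5, B5–B6, B6–B7, B7–B8, B8–B9, B9–B10, B10–B11, B11–B12
Each bag holds 4 vertices, so the decomposition has width 3, which upper-bounds the treewidth. For the lower bound: the 4 vertex sets {4,5,13}, {2}, {8}, {1,7,10,14} are disjoint, each induces a connected subgraph, and every pair is joined by at least one edge of G. Contracting each set to a single vertex therefore yields K_{4} as a minor, and since treewidth is minor-monotone, tw(G) ≥ tw(K_{4}) = 3. The upper and lower bounds meet at 3, so that is the treewidth.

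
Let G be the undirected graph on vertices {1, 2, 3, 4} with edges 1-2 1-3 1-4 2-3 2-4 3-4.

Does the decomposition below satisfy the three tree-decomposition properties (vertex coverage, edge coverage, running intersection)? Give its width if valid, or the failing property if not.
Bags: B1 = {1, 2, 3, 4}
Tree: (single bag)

Yes; width 3.

Vertex coverage: the bags together contain {1, 2, 3, 4}, the full vertex set. Edge coverage: each edge of G has both endpoints in at least one bag. Running intersection: for every vertex, the bags containing it form a connected subtree. All three properties hold, so this is a valid tree decomposition of width max|bag| − 1 = 3, and hence tw(G) ≤ 3.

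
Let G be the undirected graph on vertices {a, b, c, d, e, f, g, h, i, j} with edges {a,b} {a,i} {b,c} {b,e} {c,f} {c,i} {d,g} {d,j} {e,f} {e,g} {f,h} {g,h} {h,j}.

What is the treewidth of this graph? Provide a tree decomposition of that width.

Treewidth 2.
One such decomposition:
Bags: B1 = {a, b, i}  B2 = {b, c, i}  B3 = {b, c, e}  B4 = {c, e, f}  B5 = {e, f, g}  B6 = {f, g, h}  B7 = {d, g, h}  B8 = {d, h, j}
Tree: B1–B2, B2–B3, B3–B4, B4–B5, B5–B6, B6–B7, B7–B8

The largest bag has 3 vertices, giving width 2; this decomposition certifies tw(G) ≤ 2. The edges a–i–c–b–a form a cycle, so G is not a tree and its treewidth is at least 2. Combining the bounds, tw(G) = 2.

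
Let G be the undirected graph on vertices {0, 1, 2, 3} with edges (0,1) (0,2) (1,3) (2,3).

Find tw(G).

2

A width-2 tree decomposition is:
Bags: B1 = {0, 1, 3}  B2 = {0, 2, 3}
Tree: B1–B2
Every bag has size at most 3, so the width is 3 − 1 = 2 and tw(G) ≤ 2. Since 3–1–0–2–3 is a cycle in G, G is not acyclic. Forests are exactly the graphs of treewidth ≤ 1, so tw(G) ≥ 2. Therefore the treewidth is 2.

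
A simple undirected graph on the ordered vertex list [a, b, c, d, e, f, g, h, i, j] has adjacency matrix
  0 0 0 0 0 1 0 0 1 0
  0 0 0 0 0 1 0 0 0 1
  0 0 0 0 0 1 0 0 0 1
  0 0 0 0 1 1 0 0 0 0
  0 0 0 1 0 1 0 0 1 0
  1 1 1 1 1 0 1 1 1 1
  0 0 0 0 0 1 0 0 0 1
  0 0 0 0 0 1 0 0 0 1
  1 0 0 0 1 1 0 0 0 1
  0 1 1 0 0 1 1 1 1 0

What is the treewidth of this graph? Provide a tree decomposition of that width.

Each bag holds 3 vertices, so the decomposition has width 2, which upper-bounds the treewidth. On the other hand G contains the 3-clique {d, e, f}. A clique must lie in a single bag of any decomposition, so no decomposition can have width below 2. The upper and lower bounds meet at 2, so that is the treewidth.

Treewidth 2.
Bags: B1 = {e, f, i}  B2 = {a, f, i}  B3 = {f, i, j}  B4 = {c, f, j}  B5 = {d, e, f}  B6 = {b, f, j}  B7 = {f, h, j}  B8 = {f, g, j}
Tree: B1–B2, B1–B3, B3–B4, B1–B5, B3–B6, B6–B7, B6–B8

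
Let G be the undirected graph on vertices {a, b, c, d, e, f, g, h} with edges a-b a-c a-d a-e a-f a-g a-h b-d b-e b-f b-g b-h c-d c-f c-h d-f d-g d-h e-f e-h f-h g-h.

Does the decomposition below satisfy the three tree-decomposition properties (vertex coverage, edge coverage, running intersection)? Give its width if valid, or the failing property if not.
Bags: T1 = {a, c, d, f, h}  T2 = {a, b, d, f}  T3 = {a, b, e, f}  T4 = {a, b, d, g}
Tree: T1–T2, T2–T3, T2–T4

No — edge (h,b) lies in no bag.

A tree decomposition must satisfy three properties: every vertex lies in some bag; for every edge, both endpoints lie together in some bag; and for every vertex, the bags containing it form a connected subtree. Here edge (h,b) lies in no bag, so the decomposition is invalid.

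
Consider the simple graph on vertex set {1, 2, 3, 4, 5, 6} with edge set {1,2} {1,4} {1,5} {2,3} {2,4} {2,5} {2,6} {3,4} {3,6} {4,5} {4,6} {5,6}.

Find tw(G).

A width-3 tree decomposition is:
Bags: B1 = {2, 4, 5, 6}  B2 = {2, 3, 4, 6}  B3 = {1, 2, 4, 5}
Tree: B1–B2, B1–B3
Each bag holds 4 vertices, so the decomposition has width 3, which upper-bounds the treewidth. Conversely, {2, 3, 4, 6} is a clique of size 4, and the vertices of any clique must share a bag in every tree decomposition; so some bag has ≥ 4 vertices and tw(G) ≥ 3. The upper and lower bounds meet at 3, so that is the treewidth.

3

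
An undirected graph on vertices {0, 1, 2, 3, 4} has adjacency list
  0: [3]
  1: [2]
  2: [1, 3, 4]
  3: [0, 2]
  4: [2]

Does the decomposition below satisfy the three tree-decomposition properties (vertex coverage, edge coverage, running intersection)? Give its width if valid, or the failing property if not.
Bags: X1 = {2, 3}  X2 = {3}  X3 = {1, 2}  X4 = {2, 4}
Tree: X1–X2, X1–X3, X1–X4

A tree decomposition must satisfy three properties: every vertex lies in some bag; for every edge, both endpoints lie together in some bag; and for every vertex, the bags containing it form a connected subtree. Here vertex 0 appears in no bag, so the decomposition is invalid.

No — vertex 0 appears in no bag.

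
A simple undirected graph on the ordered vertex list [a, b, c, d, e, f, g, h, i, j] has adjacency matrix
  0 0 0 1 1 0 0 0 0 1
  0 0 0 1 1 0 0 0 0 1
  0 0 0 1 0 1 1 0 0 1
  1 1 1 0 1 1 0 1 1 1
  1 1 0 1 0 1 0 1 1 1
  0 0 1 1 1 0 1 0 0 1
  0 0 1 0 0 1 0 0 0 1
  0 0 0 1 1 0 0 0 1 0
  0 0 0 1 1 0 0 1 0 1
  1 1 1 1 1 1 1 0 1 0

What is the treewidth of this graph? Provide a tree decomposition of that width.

Each bag holds 4 vertices, so the decomposition has width 3, which upper-bounds the treewidth. On the other hand G contains the 4-clique {d, e, f, j}. A clique must lie in a single bag of any decomposition, so no decomposition can have width below 3. Hence tw(G) = 3 exactly.

Treewidth 3.
Bags: B1 = {d, e, i, j}  B2 = {a, d, e, j}  B3 = {d, e, f, j}  B4 = {c, d, f, j}  B5 = {b, d, e, j}  B6 = {d, e, h, i}  B7 = {c, f, g, j}
Tree: B1–B2, B1–B3, B3–B4, B3–B5, B1–B6, B4–B7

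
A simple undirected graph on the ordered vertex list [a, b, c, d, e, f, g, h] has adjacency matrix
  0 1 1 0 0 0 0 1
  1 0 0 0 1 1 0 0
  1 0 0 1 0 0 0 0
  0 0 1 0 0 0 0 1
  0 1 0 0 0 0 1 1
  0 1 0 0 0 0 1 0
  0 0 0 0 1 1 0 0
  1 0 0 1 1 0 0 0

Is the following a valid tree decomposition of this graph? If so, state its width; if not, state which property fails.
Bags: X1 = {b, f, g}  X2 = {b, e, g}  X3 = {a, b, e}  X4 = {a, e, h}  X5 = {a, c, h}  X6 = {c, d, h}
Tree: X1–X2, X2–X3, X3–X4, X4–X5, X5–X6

Yes; width 2.

Checking the three conditions: (i) the bags cover all of {a, b, c, d, e, f, g, h}; (ii) for each edge, some bag contains both endpoints; (iii) the bags containing any fixed vertex form a subtree. All hold, so the decomposition is valid with width 3 − 1 = 2.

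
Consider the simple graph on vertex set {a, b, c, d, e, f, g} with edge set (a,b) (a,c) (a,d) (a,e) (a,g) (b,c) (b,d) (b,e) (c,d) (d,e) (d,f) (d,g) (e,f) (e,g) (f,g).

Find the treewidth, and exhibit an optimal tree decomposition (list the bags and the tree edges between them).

Every bag has size at most 4, so the width is 4 − 1 = 3 and tw(G) ≤ 3. For the lower bound, the 4 vertices {a, d, e, g} are pairwise adjacent, and any tree decomposition puts a clique entirely inside one bag — forcing width ≥ 3. Therefore the treewidth is 3.

Treewidth 3.
Bags: B1 = {d, e, f, g}  B2 = {a, d, e, g}  B3 = {a, b, d, e}  B4 = {a, b, c, d}
Tree: B1–B2, B2–B3, B3–B4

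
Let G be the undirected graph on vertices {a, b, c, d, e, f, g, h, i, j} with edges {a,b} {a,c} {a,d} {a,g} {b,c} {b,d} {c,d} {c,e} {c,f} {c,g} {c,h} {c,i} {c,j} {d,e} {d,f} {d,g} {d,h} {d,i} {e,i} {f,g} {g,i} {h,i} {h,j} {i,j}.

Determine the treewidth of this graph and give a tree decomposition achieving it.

Treewidth 3.
Bags: B1 = {c, d, g, i}  B2 = {c, d, e, i}  B3 = {a, c, d, g}  B4 = {c, d, f, g}  B5 = {a, b, c, d}  B6 = {c, d, h, i}  B7 = {c, h, i, j}
Tree: B1–B2, B1–B3, B1–B4, B3–B5, B1–B6, B6–B7

Each bag holds 4 vertices, so the decomposition has width 3, which upper-bounds the treewidth. For the lower bound, the 4 vertices {c, d, f, g} are pairwise adjacent, and any tree decomposition puts a clique entirely inside one bag — forcing width ≥ 3. Combining the bounds, tw(G) = 3.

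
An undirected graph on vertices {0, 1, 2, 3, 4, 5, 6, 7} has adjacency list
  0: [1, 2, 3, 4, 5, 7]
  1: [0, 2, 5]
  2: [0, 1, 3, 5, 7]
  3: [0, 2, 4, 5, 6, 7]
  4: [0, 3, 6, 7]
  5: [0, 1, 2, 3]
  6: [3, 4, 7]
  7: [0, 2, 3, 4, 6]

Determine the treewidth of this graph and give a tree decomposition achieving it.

Each bag holds 4 vertices, so the decomposition has width 3, which upper-bounds the treewidth. Conversely, {0, 1, 2, 5} is a clique of size 4, and the vertices of any clique must share a bag in every tree decomposition; so some bag has ≥ 4 vertices and tw(G) ≥ 3. Combining the bounds, tw(G) = 3.

Treewidth 3.
One such decomposition:
Bags: B1 = {3, 4, 6, 7}  B2 = {0, 3, 4, 7}  B3 = {0, 2, 3, 7}  B4 = {0, 2, 3, 5}  B5 = {0, 1, 2, 5}
Tree: B1–B2, B2–B3, B3–B4, B4–B5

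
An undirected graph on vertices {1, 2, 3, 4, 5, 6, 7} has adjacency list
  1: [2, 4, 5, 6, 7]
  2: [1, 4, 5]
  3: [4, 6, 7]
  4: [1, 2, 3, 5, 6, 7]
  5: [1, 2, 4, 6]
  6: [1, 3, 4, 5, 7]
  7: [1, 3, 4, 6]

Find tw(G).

A width-3 tree decomposition is:
Bags: B1 = {1, 4, 5, 6}  B2 = {1, 4, 6, 7}  B3 = {1, 2, 4, 5}  B4 = {3, 4, 6, 7}
Tree: B1–B2, B1–B3, B2–B4
Every bag has size at most 4, so the width is 4 − 1 = 3 and tw(G) ≤ 3. Conversely, {1, 2, 4, 5} is a clique of size 4, and the vertices of any clique must share a bag in every tree decomposition; so some bag has ≥ 4 vertices and tw(G) ≥ 3. Hence tw(G) = 3 exactly.

3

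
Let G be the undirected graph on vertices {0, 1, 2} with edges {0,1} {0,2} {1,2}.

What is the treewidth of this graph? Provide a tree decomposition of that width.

Treewidth 2.
One such decomposition:
Bags: B1 = {0, 1, 2}
Tree: (single bag)

A single bag containing all 3 vertices is trivially a valid decomposition of width 2. For the lower bound, the 3 vertices {0, 1, 2} are pairwise adjacent, and any tree decomposition puts a clique entirely inside one bag — forcing width ≥ 2. Hence tw(G) = 2 exactly.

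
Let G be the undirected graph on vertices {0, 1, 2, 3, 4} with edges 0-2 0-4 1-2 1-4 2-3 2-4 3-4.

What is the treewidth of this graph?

A width-2 tree decomposition is:
Bags: B1 = {2, 3, 4}  B2 = {0, 2, 4}  B3 = {1, 2, 4}
Tree: B1–B2, B2–B3
Each bag holds 3 vertices, so the decomposition has width 2, which upper-bounds the treewidth. For the lower bound, the 3 vertices {0, 2, 4} are pairwise adjacent, and any tree decomposition puts a clique entirely inside one bag — forcing width ≥ 2. Therefore the treewidth is 2.

2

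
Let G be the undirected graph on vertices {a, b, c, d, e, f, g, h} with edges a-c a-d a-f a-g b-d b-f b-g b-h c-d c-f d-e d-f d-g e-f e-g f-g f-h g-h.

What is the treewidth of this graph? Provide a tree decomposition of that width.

The largest bag has 4 vertices, giving width 3; this decomposition certifies tw(G) ≤ 3. Conversely, {d, e, f, g} is a clique of size 4, and the vertices of any clique must share a bag in every tree decomposition; so some bag has ≥ 4 vertices and tw(G) ≥ 3. Therefore the treewidth is 3.

Treewidth 3.
One such decomposition:
Bags: B1 = {b, d, f, g}  B2 = {a, d, f, g}  B3 = {b, f, g, h}  B4 = {d, e, f, g}  B5 = {a, c, d, f}
Tree: B1–B2, B1–B3, B1–B4, B2–B5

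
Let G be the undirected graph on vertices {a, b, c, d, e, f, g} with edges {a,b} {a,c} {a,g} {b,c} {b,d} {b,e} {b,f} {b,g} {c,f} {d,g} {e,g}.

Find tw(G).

A width-2 tree decomposition is:
Bags: B1 = {a, b, c}  B2 = {a, b, g}  B3 = {b, d, g}  B4 = {b, c, f}  B5 = {b, e, g}
Tree: B1–B2, B2–B3, B1–B4, B2–B5
Every bag has size at most 3, so the width is 3 − 1 = 2 and tw(G) ≤ 2. Conversely, {b, d, g} is a clique of size 3, and the vertices of any clique must share a bag in every tree decomposition; so some bag has ≥ 3 vertices and tw(G) ≥ 2. The upper and lower bounds meet at 2, so that is the treewidth.

2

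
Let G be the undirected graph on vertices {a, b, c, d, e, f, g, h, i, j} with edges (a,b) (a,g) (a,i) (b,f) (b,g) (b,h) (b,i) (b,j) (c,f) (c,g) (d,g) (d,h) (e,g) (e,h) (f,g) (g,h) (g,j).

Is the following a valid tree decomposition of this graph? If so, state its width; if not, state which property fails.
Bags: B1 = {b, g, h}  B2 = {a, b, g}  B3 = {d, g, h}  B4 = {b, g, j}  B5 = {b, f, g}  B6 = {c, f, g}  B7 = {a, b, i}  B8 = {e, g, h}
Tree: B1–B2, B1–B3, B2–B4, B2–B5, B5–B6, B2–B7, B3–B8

Yes; width 2.

Vertex coverage: the bags together contain {a, b, c, d, e, f, g, h, i, j}, the full vertex set. Edge coverage: each edge of G has both endpoints in at least one bag. Running intersection: for every vertex, the bags containing it form a connected subtree. All three properties hold, so this is a valid tree decomposition of width max|bag| − 1 = 2, and hence tw(G) ≤ 2.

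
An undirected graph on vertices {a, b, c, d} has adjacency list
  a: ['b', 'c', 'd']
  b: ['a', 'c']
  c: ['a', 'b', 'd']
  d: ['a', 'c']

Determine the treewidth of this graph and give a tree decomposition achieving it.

Treewidth 2.
Bags: B1 = {a, b, c}  B2 = {a, c, d}
Tree: B1–B2

Every bag has size at most 3, so the width is 3 − 1 = 2 and tw(G) ≤ 2. On the other hand G contains the 3-clique {a, c, d}. A clique must lie in a single bag of any decomposition, so no decomposition can have width below 2. Therefore the treewidth is 2.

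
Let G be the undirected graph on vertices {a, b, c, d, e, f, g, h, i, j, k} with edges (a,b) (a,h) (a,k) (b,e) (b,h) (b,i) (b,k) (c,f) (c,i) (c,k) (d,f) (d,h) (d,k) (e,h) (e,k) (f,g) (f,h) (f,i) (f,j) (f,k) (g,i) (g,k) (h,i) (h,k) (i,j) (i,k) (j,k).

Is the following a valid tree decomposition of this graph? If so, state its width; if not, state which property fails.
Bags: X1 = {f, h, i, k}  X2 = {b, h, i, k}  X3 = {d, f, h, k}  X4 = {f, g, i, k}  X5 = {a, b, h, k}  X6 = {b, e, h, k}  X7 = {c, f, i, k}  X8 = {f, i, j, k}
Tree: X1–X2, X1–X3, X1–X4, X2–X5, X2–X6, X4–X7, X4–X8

Vertex coverage: the bags together contain {a, b, c, d, e, f, g, h, i, j, k}, the full vertex set. Edge coverage: each edge of G has both endpoints in at least one bag. Running intersection: for every vertex, the bags containing it form a connected subtree. All three properties hold, so this is a valid tree decomposition of width max|bag| − 1 = 3, and hence tw(G) ≤ 3.

Yes; width 3.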